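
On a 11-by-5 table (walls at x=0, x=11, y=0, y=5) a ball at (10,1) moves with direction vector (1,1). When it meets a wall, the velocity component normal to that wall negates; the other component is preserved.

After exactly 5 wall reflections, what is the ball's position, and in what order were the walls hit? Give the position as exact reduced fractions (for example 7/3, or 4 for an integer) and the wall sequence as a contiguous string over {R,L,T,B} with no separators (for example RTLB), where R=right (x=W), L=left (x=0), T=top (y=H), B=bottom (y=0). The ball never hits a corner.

1. t=1 → R at (11,2); v=(-1,1)
2. t=3 → T at (8,5); v=(-1,-1)
3. t=5 → B at (3,0); v=(-1,1)
4. t=3 → L at (0,3); v=(1,1)
5. t=2 → T at (2,5); v=(1,-1)

Final position: (2,5)
Wall sequence: RTBLT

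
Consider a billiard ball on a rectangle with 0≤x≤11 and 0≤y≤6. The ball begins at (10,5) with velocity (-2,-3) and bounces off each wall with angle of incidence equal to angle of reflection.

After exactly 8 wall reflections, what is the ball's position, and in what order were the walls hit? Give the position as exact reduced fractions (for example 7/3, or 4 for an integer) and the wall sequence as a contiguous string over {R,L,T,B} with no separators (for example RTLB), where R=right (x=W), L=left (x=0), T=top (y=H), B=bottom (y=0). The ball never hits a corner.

1. t=5/3 → B at (20/3,0); v=(-2,3)
2. t=2 → T at (8/3,6); v=(-2,-3)
3. t=4/3 → L at (0,2); v=(2,-3)
4. t=2/3 → B at (4/3,0); v=(2,3)
5. t=2 → T at (16/3,6); v=(2,-3)
6. t=2 → B at (28/3,0); v=(2,3)
7. t=5/6 → R at (11,5/2); v=(-2,3)
8. t=7/6 → T at (26/3,6); v=(-2,-3)

Final position: (26/3,6)
Wall sequence: BTLBTBRT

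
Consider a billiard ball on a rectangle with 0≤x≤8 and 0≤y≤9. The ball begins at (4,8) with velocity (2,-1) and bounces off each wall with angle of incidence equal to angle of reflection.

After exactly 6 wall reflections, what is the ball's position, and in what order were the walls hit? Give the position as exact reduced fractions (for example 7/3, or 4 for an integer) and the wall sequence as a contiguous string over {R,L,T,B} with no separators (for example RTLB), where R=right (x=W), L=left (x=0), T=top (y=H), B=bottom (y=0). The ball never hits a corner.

1. t=2 → R at (8,6); v=(-2,-1)
2. t=4 → L at (0,2); v=(2,-1)
3. t=2 → B at (4,0); v=(2,1)
4. t=2 → R at (8,2); v=(-2,1)
5. t=4 → L at (0,6); v=(2,1)
6. t=3 → T at (6,9); v=(2,-1)

Final position: (6,9)
Wall sequence: RLBRLT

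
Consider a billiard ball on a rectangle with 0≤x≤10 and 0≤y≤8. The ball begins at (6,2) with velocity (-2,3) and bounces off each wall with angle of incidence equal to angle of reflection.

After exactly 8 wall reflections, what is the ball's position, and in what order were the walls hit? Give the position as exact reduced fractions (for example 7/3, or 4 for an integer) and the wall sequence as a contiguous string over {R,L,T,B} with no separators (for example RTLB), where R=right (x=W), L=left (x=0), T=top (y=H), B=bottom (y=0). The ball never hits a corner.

Final position: (0,7)
Wall sequence: TLBTRBTL

1. t=2 → T at (2,8); v=(-2,-3)
2. t=1 → L at (0,5); v=(2,-3)
3. t=5/3 → B at (10/3,0); v=(2,3)
4. t=8/3 → T at (26/3,8); v=(2,-3)
5. t=2/3 → R at (10,6); v=(-2,-3)
6. t=2 → B at (6,0); v=(-2,3)
7. t=8/3 → T at (2/3,8); v=(-2,-3)
8. t=1/3 → L at (0,7); v=(2,-3)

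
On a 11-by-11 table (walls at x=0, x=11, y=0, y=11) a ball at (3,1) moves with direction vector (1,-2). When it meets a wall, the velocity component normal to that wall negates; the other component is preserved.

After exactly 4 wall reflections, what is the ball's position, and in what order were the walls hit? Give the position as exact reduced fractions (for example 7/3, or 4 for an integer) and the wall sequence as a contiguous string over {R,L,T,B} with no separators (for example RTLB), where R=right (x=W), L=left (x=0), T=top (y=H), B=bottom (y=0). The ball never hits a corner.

Final position: (15/2,0)
Wall sequence: BTRB

1. t=1/2 → B at (7/2,0); v=(1,2)
2. t=11/2 → T at (9,11); v=(1,-2)
3. t=2 → R at (11,7); v=(-1,-2)
4. t=7/2 → B at (15/2,0); v=(-1,2)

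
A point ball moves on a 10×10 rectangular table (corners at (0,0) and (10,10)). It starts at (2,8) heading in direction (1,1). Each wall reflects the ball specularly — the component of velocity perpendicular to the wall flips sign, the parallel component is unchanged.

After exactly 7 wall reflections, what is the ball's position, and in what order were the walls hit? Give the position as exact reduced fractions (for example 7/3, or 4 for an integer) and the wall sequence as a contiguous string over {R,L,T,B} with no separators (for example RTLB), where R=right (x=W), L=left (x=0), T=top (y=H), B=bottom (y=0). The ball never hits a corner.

1. t=2 → T at (4,10); v=(1,-1)
2. t=6 → R at (10,4); v=(-1,-1)
3. t=4 → B at (6,0); v=(-1,1)
4. t=6 → L at (0,6); v=(1,1)
5. t=4 → T at (4,10); v=(1,-1)
6. t=6 → R at (10,4); v=(-1,-1)
7. t=4 → B at (6,0); v=(-1,1)

Final position: (6,0)
Wall sequence: TRBLTRB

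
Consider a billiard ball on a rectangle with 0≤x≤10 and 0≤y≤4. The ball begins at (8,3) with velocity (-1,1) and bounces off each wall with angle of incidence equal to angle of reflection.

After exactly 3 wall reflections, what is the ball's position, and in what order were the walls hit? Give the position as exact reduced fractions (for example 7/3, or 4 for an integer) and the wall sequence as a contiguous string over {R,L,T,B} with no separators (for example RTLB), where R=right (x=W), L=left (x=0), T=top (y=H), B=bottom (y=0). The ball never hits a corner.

1. t=1 → T at (7,4); v=(-1,-1)
2. t=4 → B at (3,0); v=(-1,1)
3. t=3 → L at (0,3); v=(1,1)

Final position: (0,3)
Wall sequence: TBL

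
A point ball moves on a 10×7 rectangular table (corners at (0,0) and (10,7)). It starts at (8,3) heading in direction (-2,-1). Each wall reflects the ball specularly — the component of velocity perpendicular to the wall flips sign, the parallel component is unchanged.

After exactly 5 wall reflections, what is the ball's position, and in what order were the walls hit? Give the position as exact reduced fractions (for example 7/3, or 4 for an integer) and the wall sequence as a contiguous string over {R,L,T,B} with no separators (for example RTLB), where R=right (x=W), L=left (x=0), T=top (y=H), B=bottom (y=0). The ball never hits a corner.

Final position: (0,3)
Wall sequence: BLRTL

1. t=3 → B at (2,0); v=(-2,1)
2. t=1 → L at (0,1); v=(2,1)
3. t=5 → R at (10,6); v=(-2,1)
4. t=1 → T at (8,7); v=(-2,-1)
5. t=4 → L at (0,3); v=(2,-1)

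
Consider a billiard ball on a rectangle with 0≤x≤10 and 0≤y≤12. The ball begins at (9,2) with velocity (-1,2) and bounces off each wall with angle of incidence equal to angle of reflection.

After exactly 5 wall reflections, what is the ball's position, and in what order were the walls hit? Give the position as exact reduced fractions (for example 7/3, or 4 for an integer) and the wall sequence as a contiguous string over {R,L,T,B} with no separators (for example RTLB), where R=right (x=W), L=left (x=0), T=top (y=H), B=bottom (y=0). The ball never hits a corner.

1. t=5 → T at (4,12); v=(-1,-2)
2. t=4 → L at (0,4); v=(1,-2)
3. t=2 → B at (2,0); v=(1,2)
4. t=6 → T at (8,12); v=(1,-2)
5. t=2 → R at (10,8); v=(-1,-2)

Final position: (10,8)
Wall sequence: TLBTR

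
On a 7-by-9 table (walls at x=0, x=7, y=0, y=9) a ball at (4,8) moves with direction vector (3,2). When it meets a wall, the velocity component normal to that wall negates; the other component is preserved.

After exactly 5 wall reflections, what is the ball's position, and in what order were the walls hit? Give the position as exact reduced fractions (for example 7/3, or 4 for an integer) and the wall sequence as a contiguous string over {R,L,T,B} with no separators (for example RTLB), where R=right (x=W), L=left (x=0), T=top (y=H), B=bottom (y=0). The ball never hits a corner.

1. t=1/2 → T at (11/2,9); v=(3,-2)
2. t=1/2 → R at (7,8); v=(-3,-2)
3. t=7/3 → L at (0,10/3); v=(3,-2)
4. t=5/3 → B at (5,0); v=(3,2)
5. t=2/3 → R at (7,4/3); v=(-3,2)

Final position: (7,4/3)
Wall sequence: TRLBR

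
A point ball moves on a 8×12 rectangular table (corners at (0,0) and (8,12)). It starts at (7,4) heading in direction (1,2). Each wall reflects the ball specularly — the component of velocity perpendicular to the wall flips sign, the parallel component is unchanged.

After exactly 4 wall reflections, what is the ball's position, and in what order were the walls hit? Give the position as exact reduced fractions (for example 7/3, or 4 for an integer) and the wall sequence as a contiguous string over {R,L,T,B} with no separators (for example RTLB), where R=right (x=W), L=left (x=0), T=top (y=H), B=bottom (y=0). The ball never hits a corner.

1. t=1 → R at (8,6); v=(-1,2)
2. t=3 → T at (5,12); v=(-1,-2)
3. t=5 → L at (0,2); v=(1,-2)
4. t=1 → B at (1,0); v=(1,2)

Final position: (1,0)
Wall sequence: RTLB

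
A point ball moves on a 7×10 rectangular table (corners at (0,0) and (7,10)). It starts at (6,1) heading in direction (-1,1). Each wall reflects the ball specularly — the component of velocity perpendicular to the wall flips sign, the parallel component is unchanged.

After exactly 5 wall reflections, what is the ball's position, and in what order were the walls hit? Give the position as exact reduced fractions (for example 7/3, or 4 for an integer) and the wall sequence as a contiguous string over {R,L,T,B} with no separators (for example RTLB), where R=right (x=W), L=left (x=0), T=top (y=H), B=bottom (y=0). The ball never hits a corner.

Final position: (0,1)
Wall sequence: LTRBL

1. t=6 → L at (0,7); v=(1,1)
2. t=3 → T at (3,10); v=(1,-1)
3. t=4 → R at (7,6); v=(-1,-1)
4. t=6 → B at (1,0); v=(-1,1)
5. t=1 → L at (0,1); v=(1,1)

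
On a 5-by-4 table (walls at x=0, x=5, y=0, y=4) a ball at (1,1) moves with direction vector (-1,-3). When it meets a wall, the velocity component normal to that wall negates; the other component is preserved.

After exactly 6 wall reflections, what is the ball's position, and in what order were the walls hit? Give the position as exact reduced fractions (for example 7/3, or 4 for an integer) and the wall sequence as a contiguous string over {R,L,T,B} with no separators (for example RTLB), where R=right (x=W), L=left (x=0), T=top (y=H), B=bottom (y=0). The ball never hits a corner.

Final position: (14/3,0)
Wall sequence: BLTBTB

1. t=1/3 → B at (2/3,0); v=(-1,3)
2. t=2/3 → L at (0,2); v=(1,3)
3. t=2/3 → T at (2/3,4); v=(1,-3)
4. t=4/3 → B at (2,0); v=(1,3)
5. t=4/3 → T at (10/3,4); v=(1,-3)
6. t=4/3 → B at (14/3,0); v=(1,3)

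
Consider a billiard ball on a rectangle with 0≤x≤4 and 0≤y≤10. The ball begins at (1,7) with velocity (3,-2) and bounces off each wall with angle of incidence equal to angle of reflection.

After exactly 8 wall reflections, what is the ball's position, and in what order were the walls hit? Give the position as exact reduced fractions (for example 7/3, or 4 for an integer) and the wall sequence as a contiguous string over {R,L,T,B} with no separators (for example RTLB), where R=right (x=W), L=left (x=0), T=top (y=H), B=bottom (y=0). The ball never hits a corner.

1. t=1 → R at (4,5); v=(-3,-2)
2. t=4/3 → L at (0,7/3); v=(3,-2)
3. t=7/6 → B at (7/2,0); v=(3,2)
4. t=1/6 → R at (4,1/3); v=(-3,2)
5. t=4/3 → L at (0,3); v=(3,2)
6. t=4/3 → R at (4,17/3); v=(-3,2)
7. t=4/3 → L at (0,25/3); v=(3,2)
8. t=5/6 → T at (5/2,10); v=(3,-2)

Final position: (5/2,10)
Wall sequence: RLBRLRLT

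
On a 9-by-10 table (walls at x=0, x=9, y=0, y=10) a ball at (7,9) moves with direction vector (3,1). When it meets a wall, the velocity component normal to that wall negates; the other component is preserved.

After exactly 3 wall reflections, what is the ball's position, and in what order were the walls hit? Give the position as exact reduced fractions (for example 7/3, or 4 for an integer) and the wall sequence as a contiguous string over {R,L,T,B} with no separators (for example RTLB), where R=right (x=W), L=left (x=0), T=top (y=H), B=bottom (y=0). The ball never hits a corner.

1. t=2/3 → R at (9,29/3); v=(-3,1)
2. t=1/3 → T at (8,10); v=(-3,-1)
3. t=8/3 → L at (0,22/3); v=(3,-1)

Final position: (0,22/3)
Wall sequence: RTL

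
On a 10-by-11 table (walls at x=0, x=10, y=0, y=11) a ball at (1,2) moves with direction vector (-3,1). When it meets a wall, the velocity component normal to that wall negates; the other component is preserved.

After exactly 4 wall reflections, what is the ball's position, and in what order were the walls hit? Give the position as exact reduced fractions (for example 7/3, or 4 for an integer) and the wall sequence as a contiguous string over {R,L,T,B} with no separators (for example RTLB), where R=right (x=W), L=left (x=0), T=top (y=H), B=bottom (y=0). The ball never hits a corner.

1. t=1/3 → L at (0,7/3); v=(3,1)
2. t=10/3 → R at (10,17/3); v=(-3,1)
3. t=10/3 → L at (0,9); v=(3,1)
4. t=2 → T at (6,11); v=(3,-1)

Final position: (6,11)
Wall sequence: LRLT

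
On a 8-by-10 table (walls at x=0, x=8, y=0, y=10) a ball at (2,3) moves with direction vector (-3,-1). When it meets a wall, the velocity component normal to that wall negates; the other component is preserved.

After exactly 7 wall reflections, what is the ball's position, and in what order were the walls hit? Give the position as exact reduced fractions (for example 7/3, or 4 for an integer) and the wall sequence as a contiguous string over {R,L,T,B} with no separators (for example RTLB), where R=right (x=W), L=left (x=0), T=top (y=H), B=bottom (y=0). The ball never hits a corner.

1. t=2/3 → L at (0,7/3); v=(3,-1)
2. t=7/3 → B at (7,0); v=(3,1)
3. t=1/3 → R at (8,1/3); v=(-3,1)
4. t=8/3 → L at (0,3); v=(3,1)
5. t=8/3 → R at (8,17/3); v=(-3,1)
6. t=8/3 → L at (0,25/3); v=(3,1)
7. t=5/3 → T at (5,10); v=(3,-1)

Final position: (5,10)
Wall sequence: LBRLRLT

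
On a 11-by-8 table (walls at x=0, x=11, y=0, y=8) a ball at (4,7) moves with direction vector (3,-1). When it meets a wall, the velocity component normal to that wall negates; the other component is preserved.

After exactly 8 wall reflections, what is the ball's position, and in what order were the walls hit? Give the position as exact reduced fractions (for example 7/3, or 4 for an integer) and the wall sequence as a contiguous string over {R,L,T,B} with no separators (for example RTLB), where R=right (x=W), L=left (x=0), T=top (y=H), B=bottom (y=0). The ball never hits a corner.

Final position: (0,7/3)
Wall sequence: RLBRLTRL

1. t=7/3 → R at (11,14/3); v=(-3,-1)
2. t=11/3 → L at (0,1); v=(3,-1)
3. t=1 → B at (3,0); v=(3,1)
4. t=8/3 → R at (11,8/3); v=(-3,1)
5. t=11/3 → L at (0,19/3); v=(3,1)
6. t=5/3 → T at (5,8); v=(3,-1)
7. t=2 → R at (11,6); v=(-3,-1)
8. t=11/3 → L at (0,7/3); v=(3,-1)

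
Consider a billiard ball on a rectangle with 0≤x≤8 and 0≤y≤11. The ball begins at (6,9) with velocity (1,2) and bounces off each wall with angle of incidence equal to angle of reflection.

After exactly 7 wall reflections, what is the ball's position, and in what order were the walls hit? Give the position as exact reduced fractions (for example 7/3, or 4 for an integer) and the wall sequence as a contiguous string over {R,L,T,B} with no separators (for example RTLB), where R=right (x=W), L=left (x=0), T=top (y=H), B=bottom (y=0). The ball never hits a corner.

Final position: (8,1)
Wall sequence: TRBLTBR

1. t=1 → T at (7,11); v=(1,-2)
2. t=1 → R at (8,9); v=(-1,-2)
3. t=9/2 → B at (7/2,0); v=(-1,2)
4. t=7/2 → L at (0,7); v=(1,2)
5. t=2 → T at (2,11); v=(1,-2)
6. t=11/2 → B at (15/2,0); v=(1,2)
7. t=1/2 → R at (8,1); v=(-1,2)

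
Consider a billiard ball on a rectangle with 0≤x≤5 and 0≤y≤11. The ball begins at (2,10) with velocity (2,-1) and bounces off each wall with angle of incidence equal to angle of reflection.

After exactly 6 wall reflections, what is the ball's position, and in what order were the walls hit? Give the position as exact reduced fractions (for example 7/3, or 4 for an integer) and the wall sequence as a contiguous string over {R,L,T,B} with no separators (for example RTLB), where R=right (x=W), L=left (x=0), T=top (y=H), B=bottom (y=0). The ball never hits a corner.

Final position: (5,3/2)
Wall sequence: RLRLBR

1. t=3/2 → R at (5,17/2); v=(-2,-1)
2. t=5/2 → L at (0,6); v=(2,-1)
3. t=5/2 → R at (5,7/2); v=(-2,-1)
4. t=5/2 → L at (0,1); v=(2,-1)
5. t=1 → B at (2,0); v=(2,1)
6. t=3/2 → R at (5,3/2); v=(-2,1)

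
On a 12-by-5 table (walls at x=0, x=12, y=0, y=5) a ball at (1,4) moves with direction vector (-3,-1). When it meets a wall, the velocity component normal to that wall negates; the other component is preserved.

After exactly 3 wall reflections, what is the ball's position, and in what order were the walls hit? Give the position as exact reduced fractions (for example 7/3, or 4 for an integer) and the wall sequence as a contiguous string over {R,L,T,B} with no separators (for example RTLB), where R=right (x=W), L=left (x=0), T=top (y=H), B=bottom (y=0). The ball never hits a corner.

1. t=1/3 → L at (0,11/3); v=(3,-1)
2. t=11/3 → B at (11,0); v=(3,1)
3. t=1/3 → R at (12,1/3); v=(-3,1)

Final position: (12,1/3)
Wall sequence: LBR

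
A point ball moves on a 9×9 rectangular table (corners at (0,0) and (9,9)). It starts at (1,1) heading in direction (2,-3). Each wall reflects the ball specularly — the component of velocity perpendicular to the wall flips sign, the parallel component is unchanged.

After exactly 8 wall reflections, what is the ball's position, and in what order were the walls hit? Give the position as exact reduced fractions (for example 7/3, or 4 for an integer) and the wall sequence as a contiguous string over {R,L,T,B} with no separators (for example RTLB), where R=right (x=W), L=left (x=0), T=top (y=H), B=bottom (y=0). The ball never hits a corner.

Final position: (9,2)
Wall sequence: BTRBLTBR

1. t=1/3 → B at (5/3,0); v=(2,3)
2. t=3 → T at (23/3,9); v=(2,-3)
3. t=2/3 → R at (9,7); v=(-2,-3)
4. t=7/3 → B at (13/3,0); v=(-2,3)
5. t=13/6 → L at (0,13/2); v=(2,3)
6. t=5/6 → T at (5/3,9); v=(2,-3)
7. t=3 → B at (23/3,0); v=(2,3)
8. t=2/3 → R at (9,2); v=(-2,3)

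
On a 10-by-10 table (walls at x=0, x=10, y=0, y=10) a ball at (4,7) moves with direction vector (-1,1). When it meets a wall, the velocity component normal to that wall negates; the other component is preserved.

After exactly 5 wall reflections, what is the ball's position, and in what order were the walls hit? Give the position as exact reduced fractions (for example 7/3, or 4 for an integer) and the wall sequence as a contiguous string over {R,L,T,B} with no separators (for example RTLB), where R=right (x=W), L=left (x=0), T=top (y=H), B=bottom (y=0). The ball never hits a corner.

Final position: (1,10)
Wall sequence: TLBRT

1. t=3 → T at (1,10); v=(-1,-1)
2. t=1 → L at (0,9); v=(1,-1)
3. t=9 → B at (9,0); v=(1,1)
4. t=1 → R at (10,1); v=(-1,1)
5. t=9 → T at (1,10); v=(-1,-1)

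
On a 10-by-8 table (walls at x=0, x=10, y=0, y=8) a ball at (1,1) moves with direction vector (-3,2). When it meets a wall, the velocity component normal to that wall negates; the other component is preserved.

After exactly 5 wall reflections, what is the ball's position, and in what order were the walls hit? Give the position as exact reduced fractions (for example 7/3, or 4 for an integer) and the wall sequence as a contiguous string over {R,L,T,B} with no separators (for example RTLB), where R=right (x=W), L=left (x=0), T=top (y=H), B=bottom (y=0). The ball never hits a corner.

Final position: (3/2,0)
Wall sequence: LTRLB

1. t=1/3 → L at (0,5/3); v=(3,2)
2. t=19/6 → T at (19/2,8); v=(3,-2)
3. t=1/6 → R at (10,23/3); v=(-3,-2)
4. t=10/3 → L at (0,1); v=(3,-2)
5. t=1/2 → B at (3/2,0); v=(3,2)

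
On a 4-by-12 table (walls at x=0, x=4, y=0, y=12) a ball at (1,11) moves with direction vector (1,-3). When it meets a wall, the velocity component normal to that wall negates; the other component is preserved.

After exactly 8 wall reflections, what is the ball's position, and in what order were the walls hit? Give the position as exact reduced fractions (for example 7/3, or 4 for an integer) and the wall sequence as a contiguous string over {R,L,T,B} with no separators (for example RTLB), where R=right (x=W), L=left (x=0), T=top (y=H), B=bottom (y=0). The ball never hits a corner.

Final position: (2/3,12)
Wall sequence: RBLTRBLT

1. t=3 → R at (4,2); v=(-1,-3)
2. t=2/3 → B at (10/3,0); v=(-1,3)
3. t=10/3 → L at (0,10); v=(1,3)
4. t=2/3 → T at (2/3,12); v=(1,-3)
5. t=10/3 → R at (4,2); v=(-1,-3)
6. t=2/3 → B at (10/3,0); v=(-1,3)
7. t=10/3 → L at (0,10); v=(1,3)
8. t=2/3 → T at (2/3,12); v=(1,-3)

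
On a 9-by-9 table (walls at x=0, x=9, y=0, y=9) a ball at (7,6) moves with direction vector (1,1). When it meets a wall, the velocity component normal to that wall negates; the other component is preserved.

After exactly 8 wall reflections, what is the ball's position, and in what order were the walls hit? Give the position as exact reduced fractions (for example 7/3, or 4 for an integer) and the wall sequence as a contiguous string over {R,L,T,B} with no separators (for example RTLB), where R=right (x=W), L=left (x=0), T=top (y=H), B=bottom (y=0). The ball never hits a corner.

Final position: (1,0)
Wall sequence: RTLBRTLB

1. t=2 → R at (9,8); v=(-1,1)
2. t=1 → T at (8,9); v=(-1,-1)
3. t=8 → L at (0,1); v=(1,-1)
4. t=1 → B at (1,0); v=(1,1)
5. t=8 → R at (9,8); v=(-1,1)
6. t=1 → T at (8,9); v=(-1,-1)
7. t=8 → L at (0,1); v=(1,-1)
8. t=1 → B at (1,0); v=(1,1)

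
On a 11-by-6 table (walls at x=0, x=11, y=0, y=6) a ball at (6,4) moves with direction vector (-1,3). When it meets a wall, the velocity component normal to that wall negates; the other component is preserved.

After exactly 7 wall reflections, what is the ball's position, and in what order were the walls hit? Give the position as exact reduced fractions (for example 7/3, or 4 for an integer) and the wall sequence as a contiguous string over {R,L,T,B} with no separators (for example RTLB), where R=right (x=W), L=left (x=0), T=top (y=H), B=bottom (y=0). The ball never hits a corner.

1. t=2/3 → T at (16/3,6); v=(-1,-3)
2. t=2 → B at (10/3,0); v=(-1,3)
3. t=2 → T at (4/3,6); v=(-1,-3)
4. t=4/3 → L at (0,2); v=(1,-3)
5. t=2/3 → B at (2/3,0); v=(1,3)
6. t=2 → T at (8/3,6); v=(1,-3)
7. t=2 → B at (14/3,0); v=(1,3)

Final position: (14/3,0)
Wall sequence: TBTLBTB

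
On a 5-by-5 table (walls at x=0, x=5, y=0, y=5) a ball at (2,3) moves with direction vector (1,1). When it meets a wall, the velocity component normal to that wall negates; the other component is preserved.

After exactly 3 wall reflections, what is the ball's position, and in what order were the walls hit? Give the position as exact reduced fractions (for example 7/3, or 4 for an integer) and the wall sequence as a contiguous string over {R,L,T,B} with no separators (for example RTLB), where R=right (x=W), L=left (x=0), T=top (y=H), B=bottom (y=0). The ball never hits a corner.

Final position: (1,0)
Wall sequence: TRB

1. t=2 → T at (4,5); v=(1,-1)
2. t=1 → R at (5,4); v=(-1,-1)
3. t=4 → B at (1,0); v=(-1,1)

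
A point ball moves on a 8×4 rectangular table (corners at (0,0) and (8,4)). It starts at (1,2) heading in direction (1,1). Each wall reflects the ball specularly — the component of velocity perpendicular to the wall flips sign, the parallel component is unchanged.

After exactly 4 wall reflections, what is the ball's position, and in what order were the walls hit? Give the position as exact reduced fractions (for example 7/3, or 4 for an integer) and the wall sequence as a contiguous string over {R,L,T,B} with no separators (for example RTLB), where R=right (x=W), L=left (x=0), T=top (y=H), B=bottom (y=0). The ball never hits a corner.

1. t=2 → T at (3,4); v=(1,-1)
2. t=4 → B at (7,0); v=(1,1)
3. t=1 → R at (8,1); v=(-1,1)
4. t=3 → T at (5,4); v=(-1,-1)

Final position: (5,4)
Wall sequence: TBRT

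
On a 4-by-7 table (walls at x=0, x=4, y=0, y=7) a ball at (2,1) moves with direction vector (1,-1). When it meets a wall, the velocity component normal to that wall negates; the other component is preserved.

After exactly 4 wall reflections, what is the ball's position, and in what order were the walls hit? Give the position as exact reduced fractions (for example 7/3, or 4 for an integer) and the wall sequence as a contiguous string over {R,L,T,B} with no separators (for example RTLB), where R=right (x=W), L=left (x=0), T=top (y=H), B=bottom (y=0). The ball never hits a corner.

Final position: (2,7)
Wall sequence: BRLT

1. t=1 → B at (3,0); v=(1,1)
2. t=1 → R at (4,1); v=(-1,1)
3. t=4 → L at (0,5); v=(1,1)
4. t=2 → T at (2,7); v=(1,-1)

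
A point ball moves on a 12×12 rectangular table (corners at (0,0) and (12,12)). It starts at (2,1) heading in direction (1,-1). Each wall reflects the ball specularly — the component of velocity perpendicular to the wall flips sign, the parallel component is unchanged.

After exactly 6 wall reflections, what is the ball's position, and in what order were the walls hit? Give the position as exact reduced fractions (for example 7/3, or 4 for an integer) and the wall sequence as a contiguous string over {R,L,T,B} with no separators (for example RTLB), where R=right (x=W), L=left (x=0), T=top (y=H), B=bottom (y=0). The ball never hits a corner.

Final position: (12,9)
Wall sequence: BRTLBR

1. t=1 → B at (3,0); v=(1,1)
2. t=9 → R at (12,9); v=(-1,1)
3. t=3 → T at (9,12); v=(-1,-1)
4. t=9 → L at (0,3); v=(1,-1)
5. t=3 → B at (3,0); v=(1,1)
6. t=9 → R at (12,9); v=(-1,1)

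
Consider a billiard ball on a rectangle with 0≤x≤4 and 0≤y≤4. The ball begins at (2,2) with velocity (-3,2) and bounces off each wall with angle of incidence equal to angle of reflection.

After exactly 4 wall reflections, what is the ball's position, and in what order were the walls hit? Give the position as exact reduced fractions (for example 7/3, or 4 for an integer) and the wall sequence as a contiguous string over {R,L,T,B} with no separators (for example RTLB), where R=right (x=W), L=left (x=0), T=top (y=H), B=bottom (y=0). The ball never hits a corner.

1. t=2/3 → L at (0,10/3); v=(3,2)
2. t=1/3 → T at (1,4); v=(3,-2)
3. t=1 → R at (4,2); v=(-3,-2)
4. t=1 → B at (1,0); v=(-3,2)

Final position: (1,0)
Wall sequence: LTRB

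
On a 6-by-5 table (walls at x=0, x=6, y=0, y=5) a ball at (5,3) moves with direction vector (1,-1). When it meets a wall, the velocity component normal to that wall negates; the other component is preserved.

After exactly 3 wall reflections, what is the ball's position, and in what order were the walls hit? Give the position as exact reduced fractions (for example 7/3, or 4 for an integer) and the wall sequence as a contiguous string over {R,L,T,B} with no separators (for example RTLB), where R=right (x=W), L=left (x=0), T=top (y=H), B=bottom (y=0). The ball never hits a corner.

1. t=1 → R at (6,2); v=(-1,-1)
2. t=2 → B at (4,0); v=(-1,1)
3. t=4 → L at (0,4); v=(1,1)

Final position: (0,4)
Wall sequence: RBL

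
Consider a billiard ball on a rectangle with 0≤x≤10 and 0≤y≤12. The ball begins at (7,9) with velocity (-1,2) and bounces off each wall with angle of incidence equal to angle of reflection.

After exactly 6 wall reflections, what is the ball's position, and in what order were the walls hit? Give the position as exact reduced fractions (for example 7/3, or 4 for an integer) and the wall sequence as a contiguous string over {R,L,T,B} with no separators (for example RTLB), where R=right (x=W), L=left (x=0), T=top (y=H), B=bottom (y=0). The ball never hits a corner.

Final position: (15/2,0)
Wall sequence: TLBTRB

1. t=3/2 → T at (11/2,12); v=(-1,-2)
2. t=11/2 → L at (0,1); v=(1,-2)
3. t=1/2 → B at (1/2,0); v=(1,2)
4. t=6 → T at (13/2,12); v=(1,-2)
5. t=7/2 → R at (10,5); v=(-1,-2)
6. t=5/2 → B at (15/2,0); v=(-1,2)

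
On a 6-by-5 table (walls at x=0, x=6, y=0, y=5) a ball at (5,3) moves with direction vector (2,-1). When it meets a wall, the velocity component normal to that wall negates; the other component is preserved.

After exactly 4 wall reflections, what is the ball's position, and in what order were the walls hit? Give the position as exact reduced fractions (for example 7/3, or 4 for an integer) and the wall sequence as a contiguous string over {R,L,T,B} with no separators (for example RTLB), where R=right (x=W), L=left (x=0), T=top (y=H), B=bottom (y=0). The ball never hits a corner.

Final position: (6,7/2)
Wall sequence: RBLR

1. t=1/2 → R at (6,5/2); v=(-2,-1)
2. t=5/2 → B at (1,0); v=(-2,1)
3. t=1/2 → L at (0,1/2); v=(2,1)
4. t=3 → R at (6,7/2); v=(-2,1)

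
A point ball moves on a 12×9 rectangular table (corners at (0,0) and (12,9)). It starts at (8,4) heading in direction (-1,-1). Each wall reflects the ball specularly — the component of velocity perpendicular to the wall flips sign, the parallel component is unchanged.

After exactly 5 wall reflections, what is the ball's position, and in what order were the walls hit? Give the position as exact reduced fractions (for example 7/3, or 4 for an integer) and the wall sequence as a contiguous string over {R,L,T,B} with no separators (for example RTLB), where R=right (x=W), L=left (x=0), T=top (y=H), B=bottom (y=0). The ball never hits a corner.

1. t=4 → B at (4,0); v=(-1,1)
2. t=4 → L at (0,4); v=(1,1)
3. t=5 → T at (5,9); v=(1,-1)
4. t=7 → R at (12,2); v=(-1,-1)
5. t=2 → B at (10,0); v=(-1,1)

Final position: (10,0)
Wall sequence: BLTRB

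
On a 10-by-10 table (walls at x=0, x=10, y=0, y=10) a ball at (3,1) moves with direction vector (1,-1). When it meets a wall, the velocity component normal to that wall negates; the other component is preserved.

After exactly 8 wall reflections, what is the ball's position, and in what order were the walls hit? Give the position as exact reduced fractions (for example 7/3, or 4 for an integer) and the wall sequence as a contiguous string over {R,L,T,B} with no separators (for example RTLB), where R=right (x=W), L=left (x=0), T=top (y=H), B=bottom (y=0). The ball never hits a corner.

Final position: (0,4)
Wall sequence: BRTLBRTL

1. t=1 → B at (4,0); v=(1,1)
2. t=6 → R at (10,6); v=(-1,1)
3. t=4 → T at (6,10); v=(-1,-1)
4. t=6 → L at (0,4); v=(1,-1)
5. t=4 → B at (4,0); v=(1,1)
6. t=6 → R at (10,6); v=(-1,1)
7. t=4 → T at (6,10); v=(-1,-1)
8. t=6 → L at (0,4); v=(1,-1)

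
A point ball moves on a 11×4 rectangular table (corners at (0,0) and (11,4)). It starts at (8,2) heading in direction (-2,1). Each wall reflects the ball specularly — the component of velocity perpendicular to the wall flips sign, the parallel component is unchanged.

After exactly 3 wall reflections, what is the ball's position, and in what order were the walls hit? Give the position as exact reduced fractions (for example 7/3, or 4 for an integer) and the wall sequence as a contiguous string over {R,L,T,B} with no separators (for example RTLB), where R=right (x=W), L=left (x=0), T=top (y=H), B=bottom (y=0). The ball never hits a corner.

Final position: (4,0)
Wall sequence: TLB

1. t=2 → T at (4,4); v=(-2,-1)
2. t=2 → L at (0,2); v=(2,-1)
3. t=2 → B at (4,0); v=(2,1)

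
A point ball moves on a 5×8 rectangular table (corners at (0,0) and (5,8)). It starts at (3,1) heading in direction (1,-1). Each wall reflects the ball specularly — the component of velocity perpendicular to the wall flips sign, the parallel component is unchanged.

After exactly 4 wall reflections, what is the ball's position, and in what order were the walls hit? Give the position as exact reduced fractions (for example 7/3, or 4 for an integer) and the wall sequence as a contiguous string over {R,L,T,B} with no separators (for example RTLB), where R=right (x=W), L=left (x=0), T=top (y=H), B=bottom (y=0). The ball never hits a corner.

1. t=1 → B at (4,0); v=(1,1)
2. t=1 → R at (5,1); v=(-1,1)
3. t=5 → L at (0,6); v=(1,1)
4. t=2 → T at (2,8); v=(1,-1)

Final position: (2,8)
Wall sequence: BRLT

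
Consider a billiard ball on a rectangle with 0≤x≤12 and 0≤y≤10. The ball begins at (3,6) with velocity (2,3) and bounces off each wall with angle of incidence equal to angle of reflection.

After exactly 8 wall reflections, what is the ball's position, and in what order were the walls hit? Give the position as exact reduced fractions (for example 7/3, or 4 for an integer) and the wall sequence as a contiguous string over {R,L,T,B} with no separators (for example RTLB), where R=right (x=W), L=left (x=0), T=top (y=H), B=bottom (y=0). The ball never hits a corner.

1. t=4/3 → T at (17/3,10); v=(2,-3)
2. t=19/6 → R at (12,1/2); v=(-2,-3)
3. t=1/6 → B at (35/3,0); v=(-2,3)
4. t=10/3 → T at (5,10); v=(-2,-3)
5. t=5/2 → L at (0,5/2); v=(2,-3)
6. t=5/6 → B at (5/3,0); v=(2,3)
7. t=10/3 → T at (25/3,10); v=(2,-3)
8. t=11/6 → R at (12,9/2); v=(-2,-3)

Final position: (12,9/2)
Wall sequence: TRBTLBTR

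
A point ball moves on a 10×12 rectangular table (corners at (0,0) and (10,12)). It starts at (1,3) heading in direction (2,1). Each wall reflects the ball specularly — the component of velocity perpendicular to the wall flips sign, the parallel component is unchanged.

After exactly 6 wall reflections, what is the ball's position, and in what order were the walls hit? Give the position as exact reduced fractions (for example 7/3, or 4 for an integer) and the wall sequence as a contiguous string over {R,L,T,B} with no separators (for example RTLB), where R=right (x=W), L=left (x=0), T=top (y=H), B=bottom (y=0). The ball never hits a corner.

1. t=9/2 → R at (10,15/2); v=(-2,1)
2. t=9/2 → T at (1,12); v=(-2,-1)
3. t=1/2 → L at (0,23/2); v=(2,-1)
4. t=5 → R at (10,13/2); v=(-2,-1)
5. t=5 → L at (0,3/2); v=(2,-1)
6. t=3/2 → B at (3,0); v=(2,1)

Final position: (3,0)
Wall sequence: RTLRLB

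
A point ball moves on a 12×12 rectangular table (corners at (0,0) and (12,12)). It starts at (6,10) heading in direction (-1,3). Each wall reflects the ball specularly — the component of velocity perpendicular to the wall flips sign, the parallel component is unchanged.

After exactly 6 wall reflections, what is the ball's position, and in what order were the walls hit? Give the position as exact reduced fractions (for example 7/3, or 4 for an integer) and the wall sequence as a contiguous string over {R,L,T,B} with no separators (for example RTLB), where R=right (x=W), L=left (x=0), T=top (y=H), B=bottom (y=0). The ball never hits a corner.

Final position: (32/3,12)
Wall sequence: TBLTBT

1. t=2/3 → T at (16/3,12); v=(-1,-3)
2. t=4 → B at (4/3,0); v=(-1,3)
3. t=4/3 → L at (0,4); v=(1,3)
4. t=8/3 → T at (8/3,12); v=(1,-3)
5. t=4 → B at (20/3,0); v=(1,3)
6. t=4 → T at (32/3,12); v=(1,-3)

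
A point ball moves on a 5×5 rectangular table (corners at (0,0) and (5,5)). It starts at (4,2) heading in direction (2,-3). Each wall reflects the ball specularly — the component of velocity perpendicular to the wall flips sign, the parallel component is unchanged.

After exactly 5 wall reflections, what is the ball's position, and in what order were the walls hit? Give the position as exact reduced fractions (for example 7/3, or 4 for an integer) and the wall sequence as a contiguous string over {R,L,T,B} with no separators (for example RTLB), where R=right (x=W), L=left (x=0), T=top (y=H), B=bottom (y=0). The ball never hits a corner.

1. t=1/2 → R at (5,1/2); v=(-2,-3)
2. t=1/6 → B at (14/3,0); v=(-2,3)
3. t=5/3 → T at (4/3,5); v=(-2,-3)
4. t=2/3 → L at (0,3); v=(2,-3)
5. t=1 → B at (2,0); v=(2,3)

Final position: (2,0)
Wall sequence: RBTLB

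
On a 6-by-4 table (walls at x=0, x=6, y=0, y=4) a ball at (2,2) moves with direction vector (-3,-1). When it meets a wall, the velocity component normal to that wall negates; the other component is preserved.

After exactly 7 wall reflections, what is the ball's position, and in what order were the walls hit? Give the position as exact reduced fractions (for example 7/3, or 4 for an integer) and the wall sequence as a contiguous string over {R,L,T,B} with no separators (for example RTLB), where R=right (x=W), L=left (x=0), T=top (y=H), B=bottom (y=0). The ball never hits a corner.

Final position: (0,4/3)
Wall sequence: LBRLTRL

1. t=2/3 → L at (0,4/3); v=(3,-1)
2. t=4/3 → B at (4,0); v=(3,1)
3. t=2/3 → R at (6,2/3); v=(-3,1)
4. t=2 → L at (0,8/3); v=(3,1)
5. t=4/3 → T at (4,4); v=(3,-1)
6. t=2/3 → R at (6,10/3); v=(-3,-1)
7. t=2 → L at (0,4/3); v=(3,-1)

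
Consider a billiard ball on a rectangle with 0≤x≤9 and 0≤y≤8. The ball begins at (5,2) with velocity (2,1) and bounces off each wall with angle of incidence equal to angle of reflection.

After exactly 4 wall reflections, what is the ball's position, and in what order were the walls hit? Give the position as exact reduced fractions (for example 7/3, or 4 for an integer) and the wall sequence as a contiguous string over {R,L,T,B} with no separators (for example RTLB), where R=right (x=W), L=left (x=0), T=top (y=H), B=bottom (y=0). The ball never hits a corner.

1. t=2 → R at (9,4); v=(-2,1)
2. t=4 → T at (1,8); v=(-2,-1)
3. t=1/2 → L at (0,15/2); v=(2,-1)
4. t=9/2 → R at (9,3); v=(-2,-1)

Final position: (9,3)
Wall sequence: RTLR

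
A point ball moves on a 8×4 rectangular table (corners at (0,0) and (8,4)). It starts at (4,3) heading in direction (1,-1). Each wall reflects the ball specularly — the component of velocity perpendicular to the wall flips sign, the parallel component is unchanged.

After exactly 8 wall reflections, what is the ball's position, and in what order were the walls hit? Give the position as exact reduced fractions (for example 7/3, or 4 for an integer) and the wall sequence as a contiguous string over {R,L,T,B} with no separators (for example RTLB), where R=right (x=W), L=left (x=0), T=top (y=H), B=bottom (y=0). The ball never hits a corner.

1. t=3 → B at (7,0); v=(1,1)
2. t=1 → R at (8,1); v=(-1,1)
3. t=3 → T at (5,4); v=(-1,-1)
4. t=4 → B at (1,0); v=(-1,1)
5. t=1 → L at (0,1); v=(1,1)
6. t=3 → T at (3,4); v=(1,-1)
7. t=4 → B at (7,0); v=(1,1)
8. t=1 → R at (8,1); v=(-1,1)

Final position: (8,1)
Wall sequence: BRTBLTBR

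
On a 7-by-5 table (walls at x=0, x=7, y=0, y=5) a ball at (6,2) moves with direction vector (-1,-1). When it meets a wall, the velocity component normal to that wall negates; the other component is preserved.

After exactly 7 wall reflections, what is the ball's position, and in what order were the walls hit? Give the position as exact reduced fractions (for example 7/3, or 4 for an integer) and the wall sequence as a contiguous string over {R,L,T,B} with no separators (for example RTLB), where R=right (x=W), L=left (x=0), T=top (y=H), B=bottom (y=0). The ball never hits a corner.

1. t=2 → B at (4,0); v=(-1,1)
2. t=4 → L at (0,4); v=(1,1)
3. t=1 → T at (1,5); v=(1,-1)
4. t=5 → B at (6,0); v=(1,1)
5. t=1 → R at (7,1); v=(-1,1)
6. t=4 → T at (3,5); v=(-1,-1)
7. t=3 → L at (0,2); v=(1,-1)

Final position: (0,2)
Wall sequence: BLTBRTL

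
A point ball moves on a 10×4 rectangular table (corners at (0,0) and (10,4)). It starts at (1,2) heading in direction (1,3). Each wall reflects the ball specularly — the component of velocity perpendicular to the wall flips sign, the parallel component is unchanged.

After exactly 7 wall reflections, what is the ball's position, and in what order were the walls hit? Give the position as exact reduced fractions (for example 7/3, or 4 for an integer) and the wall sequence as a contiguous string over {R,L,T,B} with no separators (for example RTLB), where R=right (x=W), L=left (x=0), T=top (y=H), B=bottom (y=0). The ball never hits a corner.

Final position: (29/3,4)
Wall sequence: TBTBTBT

1. t=2/3 → T at (5/3,4); v=(1,-3)
2. t=4/3 → B at (3,0); v=(1,3)
3. t=4/3 → T at (13/3,4); v=(1,-3)
4. t=4/3 → B at (17/3,0); v=(1,3)
5. t=4/3 → T at (7,4); v=(1,-3)
6. t=4/3 → B at (25/3,0); v=(1,3)
7. t=4/3 → T at (29/3,4); v=(1,-3)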